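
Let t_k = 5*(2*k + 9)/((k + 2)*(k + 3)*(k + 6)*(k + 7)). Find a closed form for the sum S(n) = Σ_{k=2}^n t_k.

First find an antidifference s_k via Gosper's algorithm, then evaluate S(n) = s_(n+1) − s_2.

Ratio r(k) = (k + 2)*(k + 6)*(2*k + 11)/((k + 4)*(k + 8)*(2*k + 9)).
Take A(k)=k + 2, B(k)=k + 8, C(k)=k**3 + 27*k**2/2 + 121*k/2 + 90.
Key eq: (k + 2)·f(k+1) = (k + 7)·f(k) + (k**3 + 27*k**2/2 + 121*k/2 + 90).
Bound: deg f ≤ 5.
Coefficient equations give f(k) = k*(k + 3)*(k + 4)*(k + 5)*(k + 8)/24.
Get s_k = R·t_k = 5*k*(k + 8)/(12*(k**2 + 8*k + 12)) with R(k) = B(k−1)f(k)/C(k) = k*(k + 3)*(k + 7)*(k + 8)/(12*(2*k + 9)).
Verify: 5*(2*k + 9)/(k**4 + 18*k**3 + 113*k**2 + 288*k + 252) matches t_k.
s_(n+1) = 5*(n**2 + 10*n + 9)/(12*(n**2 + 10*n + 21)) and s_(2) = 25/96, so S(n) = 5*(n**2 + 10*n - 11)/(32*(n**2 + 10*n + 21)).

S(n) = 5*(n**2 + 10*n - 11)/(32*(n**2 + 10*n + 21))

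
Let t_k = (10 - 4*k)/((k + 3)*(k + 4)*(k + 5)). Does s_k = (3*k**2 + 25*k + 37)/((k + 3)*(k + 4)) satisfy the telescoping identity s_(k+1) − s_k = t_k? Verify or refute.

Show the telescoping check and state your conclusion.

valid (s_(k+1) − s_k reduces to t_k)

s_(k+1) = (25*k + 3*(k + 1)**2 + 62)/((k + 4)*(k + 5))
s_(k+1) − s_k = 2*(5 - 2*k)/(k**3 + 12*k**2 + 47*k + 60)
(s_(k+1) − s_k) − t_k = 0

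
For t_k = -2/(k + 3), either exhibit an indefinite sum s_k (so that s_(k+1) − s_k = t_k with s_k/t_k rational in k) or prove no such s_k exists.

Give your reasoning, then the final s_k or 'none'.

r(k) = (k + 3)/(k + 4) after simplifying.
Take A(k)=k + 3, B(k)=k + 4, C(k)=1.
Need (k + 3)·f(k+1) − (k + 3)·f(k) = 1.
From deg A=1, deg B=1, deg C=0: d=0.
f = c0 ⇒ A·f(k+1) − B(k−1)·f(k) − C = -1. The system {-1 = 0} is inconsistent; no antidifference.

none (Gosper's algorithm certifies no s_k)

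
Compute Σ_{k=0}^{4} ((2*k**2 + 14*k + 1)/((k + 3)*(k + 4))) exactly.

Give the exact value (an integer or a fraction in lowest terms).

Σ = 125/24

Compute t_(k+1)/t_k: get (k + 3)*(14*k + 2*(k + 1)**2 + 15)/((k + 5)*(2*k**2 + 14*k + 1)).
Normal form (A,B,C) = (k + 3, k + 5, k**2 + 7*k + 1/2).
Set up (k + 3)·f(k+1) − (k + 4)·f(k) − (k**2 + 7*k + 1/2) = 0.
d = 2 from the (1,1,2) case.
Solve for f: f(k) = k*(6*k - 5)/6 (degree 2 ≤ 2).
Certificate R = B(k−1)f/C = k*(k + 4)*(6*k - 5)/(3*(2*k**2 + 14*k + 1)) gives s_k = k*(6*k - 5)/(3*(k + 3)).
Check: Δs_k = (2*k**2 + 14*k + 1)/(k**2 + 7*k + 12). ✓
Evaluate s at k=5 and k=0: 125/24 and 0; difference 125/24.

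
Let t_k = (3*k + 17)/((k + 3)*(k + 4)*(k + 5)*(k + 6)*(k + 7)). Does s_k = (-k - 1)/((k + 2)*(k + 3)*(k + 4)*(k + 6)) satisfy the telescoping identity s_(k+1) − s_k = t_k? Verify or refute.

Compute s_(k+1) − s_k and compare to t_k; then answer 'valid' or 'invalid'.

s_(k+1) = (-k - 2)/((k + 3)*(k + 4)*(k + 5)*(k + 7))
s_(k+1) − s_k = ((k + 1)*(k + 5)*(k + 7) - (k + 2)**2*(k + 6))/((k + 2)*(k + 3)*(k + 4)*(k + 5)*(k + 6)*(k + 7))
(s_(k+1) − s_k) − t_k = (-4*k - 23)/(k**6 + 27*k**5 + 295*k**4 + 1665*k**3 + 5104*k**2 + 8028*k + 5040)

Invalid: residual (-4*k - 23)/(k**6 + 27*k**5 + 295*k**4 + 1665*k**3 + 5104*k**2 + 8028*k + 5040) ≠ 0.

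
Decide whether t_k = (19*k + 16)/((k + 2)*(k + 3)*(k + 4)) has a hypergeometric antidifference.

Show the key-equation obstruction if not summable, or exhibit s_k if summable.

Yes. s_k = k*(9*k + 7)/(2*(k + 2)*(k + 3)).

The ratio is (k + 2)*(19*k + 35)/((k + 5)*(19*k + 16)).
Factor: A=k + 2; B=k + 5; C=k + 16/19.
Need (k + 2)·f(k+1) − (k + 4)·f(k) = k + 16/19.
d = 2 from the (1,1,1) case.
A polynomial solution: f(k) = k*(9*k + 7)/38.
Get s_k = R·t_k = k*(9*k + 7)/(2*(k + 2)*(k + 3)) with R(k) = B(k−1)f(k)/C(k) = k*(k + 4)*(9*k + 7)/(2*(19*k + 16)).
Δs = (19*k + 16)/(k**3 + 9*k**2 + 26*k + 24), as required.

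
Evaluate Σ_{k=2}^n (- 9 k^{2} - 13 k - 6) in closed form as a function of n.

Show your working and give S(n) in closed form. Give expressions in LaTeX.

Step 1: r(k) = (9*k**2 + 31*k + 28)/(9*k**2 + 13*k + 6).
Gosper form: A/B · C(k+1)/C(k) with A=1, B=1, C=k**2 + 13*k/9 + 2/3.
Key eq: (1)·f(k+1) = (1)·f(k) + (k**2 + 13*k/9 + 2/3).
d = 3 from the (0,0,2) case.
Coefficient equations give f(k) = k*(3*k**2 + 2*k + 1)/9.
Certificate R = B(k−1)f/C = k*(3*k**2 + 2*k + 1)/(9*k**2 + 13*k + 6) gives s_k = k*(-3*k**2 - 2*k - 1).
s_(k+1) − s_k = -9*k**2 - 13*k - 6 = t_k.
Σ_(k=2)^n t_k = s_(n+1) − s_(2) = (-3*n**3 - 11*n**2 - 14*n - 6) − (-34), i.e. -3*n**3 - 11*n**2 - 14*n + 28.

S(n) = - 3 n^{3} - 11 n^{2} - 14 n + 28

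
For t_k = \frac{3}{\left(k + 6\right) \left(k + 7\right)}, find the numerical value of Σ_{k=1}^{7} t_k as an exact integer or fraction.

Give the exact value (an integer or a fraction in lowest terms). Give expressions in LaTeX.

Σ = 3/14

The ratio is (k + 6)/(k + 8).
A = k + 6, B = k + 8, C = 1.
f must satisfy (k + 6)·f(k+1) − (k + 7)·f(k) = 1.
From deg A=1, deg B=1, deg C=0: d=1.
Coefficient equations give f(k) = k/6.
So s_k = (B(k−1)f/C)·t_k = (k*(k + 7)/6)·t_k = k/(2*(k + 6)).
Δs = 3/(k**2 + 13*k + 42), as required.
Sum = s_(8) − s_(1); s_(8) = 2/7, s_(1) = 1/14 ⇒ 3/14.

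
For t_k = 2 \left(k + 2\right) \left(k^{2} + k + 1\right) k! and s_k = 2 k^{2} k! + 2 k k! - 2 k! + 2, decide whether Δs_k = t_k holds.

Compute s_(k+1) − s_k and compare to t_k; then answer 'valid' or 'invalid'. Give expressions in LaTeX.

Valid: the claim telescopes to t_k.

s_(k+1) = 2*k**3*factorial(k) + 8*k**2*factorial(k) + 8*k*factorial(k) + 2*factorial(k) + 2
s_(k+1) − s_k = 2*(k + 2)*(k**2 + k + 1)*factorial(k)
(s_(k+1) − s_k) − t_k = 0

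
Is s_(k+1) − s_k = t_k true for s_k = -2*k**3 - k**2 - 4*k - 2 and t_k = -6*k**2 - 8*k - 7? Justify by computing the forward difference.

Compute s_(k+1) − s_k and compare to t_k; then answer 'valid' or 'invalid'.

s_(k+1) = -2*k**3 - 7*k**2 - 12*k - 9
s_(k+1) − s_k = -6*k**2 - 8*k - 7
(s_(k+1) − s_k) − t_k = 0

Valid — Δs_k = t_k.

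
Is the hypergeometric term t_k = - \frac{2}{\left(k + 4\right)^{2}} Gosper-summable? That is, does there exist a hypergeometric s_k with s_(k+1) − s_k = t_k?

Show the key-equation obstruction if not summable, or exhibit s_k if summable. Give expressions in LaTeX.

Compute t_(k+1)/t_k: get (k + 4)**2/(k + 5)**2.
Factor: A=k**2 + 8*k + 16; B=k**2 + 10*k + 25; C=1.
Need (k**2 + 8*k + 16)·f(k+1) − (k**2 + 8*k + 16)·f(k) = 1.
From deg A=2, deg B=2, deg C=0: d=0.
Write f(k) = c0. Then LHS − RHS = -1, requiring -1 = 0: contradictory. No certificate.

No; the coefficient equations for f are inconsistent.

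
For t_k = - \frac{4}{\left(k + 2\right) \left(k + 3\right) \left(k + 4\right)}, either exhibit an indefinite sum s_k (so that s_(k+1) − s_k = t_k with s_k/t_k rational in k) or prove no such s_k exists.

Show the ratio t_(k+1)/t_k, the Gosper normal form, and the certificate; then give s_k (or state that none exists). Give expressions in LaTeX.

Ratio r(k) = (k + 2)/(k + 5).
Normal form (A,B,C) = (k + 2, k + 5, 1).
Key eq: (k + 2)·f(k+1) = (k + 4)·f(k) + (1).
deg f ≤ 2 (via 1,1,0).
Match coefficients ⇒ f(k) = k*(k + 5)/12.
Certificate R = B(k−1)f/C = k*(k + 4)*(k + 5)/12 gives s_k = k*(-k - 5)/(3*(k + 2)*(k + 3)).
Verify: -4/(k**3 + 9*k**2 + 26*k + 24) matches t_k.

s_k = \frac{k \left(- k - 5\right)}{3 \left(k + 2\right) \left(k + 3\right)}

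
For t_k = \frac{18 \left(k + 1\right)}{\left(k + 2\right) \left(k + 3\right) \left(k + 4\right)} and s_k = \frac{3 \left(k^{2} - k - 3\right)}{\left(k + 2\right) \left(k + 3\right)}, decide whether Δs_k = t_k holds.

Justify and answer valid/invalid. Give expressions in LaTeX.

s_(k+1) = 3*(-k + (k + 1)**2 - 4)/((k + 3)*(k + 4))
s_(k+1) − s_k = 18*(k + 1)/(k**3 + 9*k**2 + 26*k + 24)
(s_(k+1) − s_k) − t_k = 0

valid; difference matches t_k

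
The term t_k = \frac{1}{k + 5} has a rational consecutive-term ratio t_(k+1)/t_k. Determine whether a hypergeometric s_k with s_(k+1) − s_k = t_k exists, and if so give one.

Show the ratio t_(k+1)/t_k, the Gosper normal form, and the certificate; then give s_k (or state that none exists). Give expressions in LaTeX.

The ratio is (k + 5)/(k + 6).
Normal form (A,B,C) = (k + 5, k + 6, 1).
f must satisfy (k + 5)·f(k+1) − (k + 5)·f(k) = 1.
Degrees (1,1,0) ⇒ d ≤ 0.
Write f(k) = c0. Then LHS − RHS = -1, requiring -1 = 0: contradictory. No certificate.

no hypergeometric antidifference exists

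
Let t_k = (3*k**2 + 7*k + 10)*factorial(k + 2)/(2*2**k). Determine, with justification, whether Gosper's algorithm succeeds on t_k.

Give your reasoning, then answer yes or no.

Step 1: r(k) = (k + 3)*(7*k + 3*(k + 1)**2 + 17)/(2*(3*k**2 + 7*k + 10)).
So A=k/2 + 3/2 and B=1, with C=k**2 + 7*k/3 + 10/3.
f must satisfy (k/2 + 3/2)·f(k+1) − (1)·f(k) = k**2 + 7*k/3 + 10/3.
From deg A=1, deg B=0, deg C=2: d=1.
Match coefficients ⇒ f(k) = 2*(3*k + 1)/3.
Certificate R = B(k−1)f/C = 2*(3*k + 1)/(3*k**2 + 7*k + 10) gives s_k = (3*k + 1)*factorial(k + 2)/2**k.
s_(k+1) − s_k = (3*k**2 + 7*k + 10)*factorial(k + 2)/(2*2**k) = t_k.

Yes. s_k = (3*k + 1)*factorial(k + 2)/2**k.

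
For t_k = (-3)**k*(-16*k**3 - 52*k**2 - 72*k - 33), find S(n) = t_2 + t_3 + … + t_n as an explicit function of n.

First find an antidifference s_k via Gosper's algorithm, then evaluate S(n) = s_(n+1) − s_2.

Step 1: r(k) = 3*(-16*k**3 - 100*k**2 - 224*k - 173)/(16*k**3 + 52*k**2 + 72*k + 33).
A = -3, B = 1, C = k**3 + 13*k**2/4 + 9*k/2 + 33/16.
Solve (-3)·f(k+1) − (1)·f(k) = k**3 + 13*k**2/4 + 9*k/2 + 33/16.
Degrees (0,0,3) ⇒ d ≤ 3.
A polynomial solution: f(k) = -k*(4*k**2 + 4*k + 3)/16.
Get s_k = R·t_k = (-3)**k*k*(4*k**2 + 4*k + 3) with R(k) = B(k−1)f(k)/C(k) = -k*(4*k**2 + 4*k + 3)/(16*k**3 + 52*k**2 + 72*k + 33).
Verify: (-3)**k*(-16*k**3 - 52*k**2 - 72*k - 33) matches t_k.
Evaluate: s_(n+1) = (-3)**(n + 1)*(4*n**3 + 16*n**2 + 23*n + 11); subtract s_(2) = 486 ⇒ S(n) = -12*(-3)**n*n**3 - 48*(-3)**n*n**2 - 69*(-3)**n*n - 33*(-3)**n - 486.

S(n) = -12*(-3)**n*n**3 - 48*(-3)**n*n**2 - 69*(-3)**n*n - 33*(-3)**n - 486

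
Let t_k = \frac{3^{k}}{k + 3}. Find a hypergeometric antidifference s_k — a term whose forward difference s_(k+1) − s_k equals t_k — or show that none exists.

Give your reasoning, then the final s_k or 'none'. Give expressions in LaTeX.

none — t_k is not Gosper-summable

Ratio r(k) = 3*(k + 3)/(k + 4).
Normal form (A,B,C) = (3*k + 9, k + 4, 1).
Key eq: (3*k + 9)·f(k+1) = (k + 3)·f(k) + (1).
Bound: deg f ≤ -1.
Bound -1 < 0, so the key equation has no polynomial solution.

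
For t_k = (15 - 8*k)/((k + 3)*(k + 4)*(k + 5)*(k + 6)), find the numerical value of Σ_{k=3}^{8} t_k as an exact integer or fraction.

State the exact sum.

Σ = -73/4368

t_(k+1)/t_k = (k + 3)*(8*k - 7)/((k + 7)*(8*k - 15)).
Gosper form: A/B · C(k+1)/C(k) with A=k + 3, B=k + 7, C=k - 15/8.
Key eq: (k + 3)·f(k+1) = (k + 6)·f(k) + (k - 15/8).
deg f ≤ 3 (via 1,1,1).
Coefficient equations give f(k) = -k*(k**2 + 12*k + 287)/480.
Get s_k = R·t_k = k*(k**2 + 12*k + 287)/(60*(k + 3)*(k + 4)*(k + 5)) with R(k) = B(k−1)f(k)/C(k) = -k*(k + 6)*(k**2 + 12*k + 287)/(60*(8*k - 15)).
Δs = (15 - 8*k)/(k**4 + 18*k**3 + 119*k**2 + 342*k + 360), as required.
Σ_(k=3)^(8) t_k = s_(9) − s_(3) = 17/520 − (83/1680) = -73/4368.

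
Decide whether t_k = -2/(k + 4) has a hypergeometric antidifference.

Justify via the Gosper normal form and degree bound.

No — key equation has no polynomial f.

The ratio is (k + 4)/(k + 5).
So A=k + 4 and B=k + 5, with C=1.
Solve (k + 4)·f(k+1) − (k + 4)·f(k) = 1.
From deg A=1, deg B=1, deg C=0: d=0.
Write f(k) = c0. Then LHS − RHS = -1, requiring -1 = 0: contradictory. No certificate.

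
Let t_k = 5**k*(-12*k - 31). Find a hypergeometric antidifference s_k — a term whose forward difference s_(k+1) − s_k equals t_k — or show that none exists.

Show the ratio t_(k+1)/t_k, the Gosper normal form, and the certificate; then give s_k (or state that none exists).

Step 1: r(k) = 5*(12*k + 43)/(12*k + 31).
Factor: A=5; B=1; C=k + 31/12.
Set up (5)·f(k+1) − (1)·f(k) − (k + 31/12) = 0.
Degrees (0,0,1) ⇒ d ≤ 1.
Solve for f: f(k) = (3*k + 4)/12 (degree 1 ≤ 1).
Get s_k = R·t_k = 5**k*(-3*k - 4) with R(k) = B(k−1)f(k)/C(k) = (3*k + 4)/(12*k + 31).
s_(k+1) − s_k = 5**k*(-12*k - 31) = t_k.

s_k = 5**k*(-3*k - 4)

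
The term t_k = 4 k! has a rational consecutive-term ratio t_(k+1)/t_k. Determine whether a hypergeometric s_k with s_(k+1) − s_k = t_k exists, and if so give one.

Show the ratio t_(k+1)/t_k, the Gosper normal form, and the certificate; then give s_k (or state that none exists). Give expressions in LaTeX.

none (Gosper's algorithm certifies no s_k)

Compute t_(k+1)/t_k: get k + 1.
Normal form (A,B,C) = (k + 1, 1, 1).
f must satisfy (k + 1)·f(k+1) − (1)·f(k) = 1.
Degrees (1,0,0) ⇒ d ≤ -1.
d = -1 < 0 ⇒ no nonzero polynomial f; not summable.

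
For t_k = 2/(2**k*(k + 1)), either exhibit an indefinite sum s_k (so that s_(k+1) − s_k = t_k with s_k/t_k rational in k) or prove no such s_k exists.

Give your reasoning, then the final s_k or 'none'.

Step 1: r(k) = (k + 1)/(2*(k + 2)).
So A=k/2 + 1/2 and B=k + 2, with C=1.
f must satisfy (k/2 + 1/2)·f(k+1) − (k + 1)·f(k) = 1.
d = -1 from the (1,1,0) case.
Bound -1 < 0, so the key equation has no polynomial solution.

no hypergeometric antidifference exists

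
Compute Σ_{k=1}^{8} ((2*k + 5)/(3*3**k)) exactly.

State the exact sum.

Σ = 8744/6561

r(k) = (2*k + 7)/(3*(2*k + 5)) after simplifying.
Factor: A=1/3; B=1; C=k + 5/2.
Need (1/3)·f(k+1) − (1)·f(k) = k + 5/2.
deg f ≤ 1 (via 0,0,1).
Match coefficients ⇒ f(k) = -3*(k + 3)/2.
Then R = B(k−1)f/C = -3*(k + 3)/(2*k + 5), so s_k = R(k)·t_k = (-k - 3)/3**k.
Δs = (2*k + 5)/(3*3**k), as required.
Sum = s_(9) − s_(1); s_(9) = -4/6561, s_(1) = -4/3 ⇒ 8744/6561.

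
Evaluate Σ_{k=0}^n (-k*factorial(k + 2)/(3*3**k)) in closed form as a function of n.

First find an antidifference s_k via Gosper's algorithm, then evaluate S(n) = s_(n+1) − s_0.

S(n) = 2 - factorial(n + 3)/(3*3**n)

r(k) = (k + 1)*(k + 3)/(3*k) after simplifying.
Normal form (A,B,C) = (k/3 + 1, 1, k).
Solve (k/3 + 1)·f(k+1) − (1)·f(k) = k.
Bound: deg f ≤ 0.
A polynomial solution: f(k) = 3.
Then R = B(k−1)f/C = 3/k, so s_k = R(k)·t_k = -factorial(k + 2)/3**k.
Check: Δs_k = -k*factorial(k + 2)/(3*3**k). ✓
Evaluate: s_(n+1) = -3**(-n - 1)*factorial(n + 3); subtract s_(0) = -2 ⇒ S(n) = 2 - factorial(n + 3)/(3*3**n).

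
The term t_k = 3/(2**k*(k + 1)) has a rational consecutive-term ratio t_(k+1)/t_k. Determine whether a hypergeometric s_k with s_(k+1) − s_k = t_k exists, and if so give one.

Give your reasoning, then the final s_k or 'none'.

none — t_k is not Gosper-summable

Step 1: r(k) = (k + 1)/(2*(k + 2)).
Gosper form: A/B · C(k+1)/C(k) with A=k/2 + 1/2, B=k + 2, C=1.
f must satisfy (k/2 + 1/2)·f(k+1) − (k + 1)·f(k) = 1.
Degrees (1,1,0) ⇒ d ≤ -1.
deg f ≤ -1 is impossible — no certificate.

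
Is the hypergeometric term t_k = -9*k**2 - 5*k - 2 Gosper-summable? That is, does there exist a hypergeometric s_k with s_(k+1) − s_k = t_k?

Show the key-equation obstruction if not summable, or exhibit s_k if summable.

t_(k+1)/t_k = (9*k**2 + 23*k + 16)/(9*k**2 + 5*k + 2).
Take A(k)=1, B(k)=1, C(k)=k**2 + 5*k/9 + 2/9.
f must satisfy (1)·f(k+1) − (1)·f(k) = k**2 + 5*k/9 + 2/9.
deg f ≤ 3 (via 0,0,2).
Solving with deg f ≤ 3: f(k) = k*(3*k**2 - 2*k + 1)/9.
Then R = B(k−1)f/C = k*(3*k**2 - 2*k + 1)/(9*k**2 + 5*k + 2), so s_k = R(k)·t_k = k*(-3*k**2 + 2*k - 1).
Δs = -9*k**2 - 5*k - 2, as required.

Yes. s_k = k*(-3*k**2 + 2*k - 1).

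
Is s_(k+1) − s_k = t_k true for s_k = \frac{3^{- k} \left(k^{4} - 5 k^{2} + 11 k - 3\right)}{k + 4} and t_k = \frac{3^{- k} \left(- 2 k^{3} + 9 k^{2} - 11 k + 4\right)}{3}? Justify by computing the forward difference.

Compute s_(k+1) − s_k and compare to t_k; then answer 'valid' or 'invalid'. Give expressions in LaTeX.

s_(k+1) = (11*k + (k + 1)**4 - 5*(k + 1)**2 + 8)/(3*3**k*(k + 5))
s_(k+1) − s_k = (-2*k**5 - 7*k**4 + 32*k**3 + 51*k**2 - 132*k + 61)/(3*3**k*(k**2 + 9*k + 20))
(s_(k+1) − s_k) − t_k = (2*k**4 + 2*k**3 - 34*k**2 + 52*k - 19)/(3*3**k*(k**2 + 9*k + 20))

Invalid: residual \frac{3^{- k} \left(2 k^{4} + 2 k^{3} - 34 k^{2} + 52 k - 19\right)}{3 \left(k^{2} + 9 k + 20\right)} ≠ 0.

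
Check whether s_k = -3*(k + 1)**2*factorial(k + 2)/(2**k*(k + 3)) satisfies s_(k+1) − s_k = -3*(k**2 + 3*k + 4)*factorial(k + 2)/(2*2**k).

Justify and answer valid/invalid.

s_(k+1) = -3*(k + 2)**2*factorial(k + 3)/(2*2**k*(k + 4))
s_(k+1) − s_k = -3*(k**4 + 8*k**3 + 25*k**2 + 42*k + 28)*factorial(k + 2)/(2*2**k*(k + 3)*(k + 4))
(s_(k+1) − s_k) − t_k = 3*(k**3 + 6*k**2 + 11*k + 10)*factorial(k + 2)/(2**k*(k + 3)*(k + 4))

Invalid: residual 3*(k**3 + 6*k**2 + 11*k + 10)*factorial(k + 2)/(2**k*(k + 3)*(k + 4)) ≠ 0.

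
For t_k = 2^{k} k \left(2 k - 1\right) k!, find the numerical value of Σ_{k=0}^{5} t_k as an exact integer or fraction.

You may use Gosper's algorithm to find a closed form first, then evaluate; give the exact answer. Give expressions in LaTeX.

Σ = 184322

t_(k+1)/t_k = (k + 1)**2*(4*k + 2)/(k*(2*k - 1)).
Factor: A=2*k + 2; B=1; C=k**2 - k/2.
Set up (2*k + 2)·f(k+1) − (1)·f(k) − (k**2 - k/2) = 0.
From deg A=1, deg B=0, deg C=2: d=1.
Solving with deg f ≤ 1: f(k) = (k - 2)/2.
R(k) = B(k−1)·f(k)/C(k) = (k - 2)/(k*(2*k - 1)); s_k = R·t_k = 2**k*(k - 2)*factorial(k).
s_(k+1) − s_k = 2**k*k*(2*k - 1)*factorial(k) = t_k.
Σ_(k=0)^(5) t_k = s_(6) − s_(0) = 184320 − (-2) = 184322.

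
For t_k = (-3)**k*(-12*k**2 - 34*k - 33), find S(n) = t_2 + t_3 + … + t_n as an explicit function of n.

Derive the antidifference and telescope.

r(k) = 3*(-12*k**2 - 58*k - 79)/(12*k**2 + 34*k + 33) after simplifying.
A = -3, B = 1, C = k**2 + 17*k/6 + 11/4.
f must satisfy (-3)·f(k+1) − (1)·f(k) = k**2 + 17*k/6 + 11/4.
From deg A=0, deg B=0, deg C=2: d=2.
Solve for f: f(k) = -(3*k**2 + 4*k + 3)/12 (degree 2 ≤ 2).
Then R = B(k−1)f/C = -(3*k**2 + 4*k + 3)/(12*k**2 + 34*k + 33), so s_k = R(k)·t_k = (-3)**k*(3*k**2 + 4*k + 3).
Verify: (-3)**k*(-12*k**2 - 34*k - 33) matches t_k.
Telescope: S(n) = s_(n+1) − s_(2) = (-3)**(n + 1)*(3*n**2 + 10*n + 10) − (207) = -30*(-3)**n*n - 30*(-3)**n + 3*(-3)**(n + 1)*n**2 - 207.

S(n) = -30*(-3)**n*n - 30*(-3)**n + 3*(-3)**(n + 1)*n**2 - 207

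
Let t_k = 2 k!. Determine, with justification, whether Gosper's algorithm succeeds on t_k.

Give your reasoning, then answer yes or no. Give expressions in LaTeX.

t_(k+1)/t_k = k + 1.
A = k + 1, B = 1, C = 1.
f must satisfy (k + 1)·f(k+1) − (1)·f(k) = 1.
From deg A=1, deg B=0, deg C=0: d=-1.
Negative degree bound (-1): no f exists, t_k not Gosper-summable.

No. Not Gosper-summable.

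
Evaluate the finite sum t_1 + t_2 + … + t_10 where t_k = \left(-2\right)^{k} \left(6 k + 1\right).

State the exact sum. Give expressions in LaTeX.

Compute t_(k+1)/t_k: get 2*(-6*k - 7)/(6*k + 1).
Gosper form: A/B · C(k+1)/C(k) with A=-2, B=1, C=k + 1/6.
Key eq: (-2)·f(k+1) = (1)·f(k) + (k + 1/6).
d = 1 from the (0,0,1) case.
Solving with deg f ≤ 1: f(k) = -(2*k - 1)/6.
Get s_k = R·t_k = (-2)**k*(1 - 2*k) with R(k) = B(k−1)f(k)/C(k) = -(2*k - 1)/(6*k + 1).
s_(k+1) − s_k = (-2)**k*(6*k + 1) = t_k.
Evaluate s at k=11 and k=1: 43008 and 2; difference 43006.

Σ = 43006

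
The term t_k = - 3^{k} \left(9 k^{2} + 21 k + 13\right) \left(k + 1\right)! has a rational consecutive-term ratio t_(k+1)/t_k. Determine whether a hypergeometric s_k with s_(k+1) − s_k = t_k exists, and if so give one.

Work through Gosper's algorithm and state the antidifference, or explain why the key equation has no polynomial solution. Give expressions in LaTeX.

s_k = - 3^{k} \left(3 k - 1\right) \left(k + 1\right)!

The ratio is 3*(9*k**3 + 57*k**2 + 121*k + 86)/(9*k**2 + 21*k + 13).
A = 3*k + 6, B = 1, C = k**2 + 7*k/3 + 13/9.
f must satisfy (3*k + 6)·f(k+1) − (1)·f(k) = k**2 + 7*k/3 + 13/9.
d = 1 from the (1,0,2) case.
A polynomial solution: f(k) = (3*k - 1)/9.
Get s_k = R·t_k = -3**k*(3*k - 1)*factorial(k + 1) with R(k) = B(k−1)f(k)/C(k) = (3*k - 1)/(9*k**2 + 21*k + 13).
Check: Δs_k = -3**k*(9*k**2 + 21*k + 13)*factorial(k + 1). ✓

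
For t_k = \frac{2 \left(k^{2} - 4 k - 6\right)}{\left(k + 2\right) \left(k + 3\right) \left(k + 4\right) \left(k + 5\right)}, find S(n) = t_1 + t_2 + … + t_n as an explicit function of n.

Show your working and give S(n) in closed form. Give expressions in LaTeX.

S(n) = \frac{n \left(n^{2} - 108 n - 253\right)}{60 \left(n^{3} + 12 n^{2} + 47 n + 60\right)}

The ratio is (k**3 - 13*k - 18)/(k**3 + 2*k**2 - 30*k - 36).
Take A(k)=k + 2, B(k)=k + 6, C(k)=k**2 - 4*k - 6.
Set up (k + 2)·f(k+1) − (k + 5)·f(k) − (k**2 - 4*k - 6) = 0.
Bound: deg f ≤ 3.
A polynomial solution: f(k) = -k*(k**2 + 33*k + 38)/24.
Get s_k = R·t_k = k*(-k**2 - 33*k - 38)/(12*(k + 2)*(k + 3)*(k + 4)) with R(k) = B(k−1)f(k)/C(k) = -k*(k + 5)*(k**2 + 33*k + 38)/(24*(k**2 - 4*k - 6)).
s_(k+1) − s_k = 2*(k**2 - 4*k - 6)/(k**4 + 14*k**3 + 71*k**2 + 154*k + 120) = t_k.
Evaluate: s_(n+1) = (-n**3 - 36*n**2 - 107*n - 72)/(12*(n**3 + 12*n**2 + 47*n + 60)); subtract s_(1) = -1/10 ⇒ S(n) = n*(n**2 - 108*n - 253)/(60*(n**3 + 12*n**2 + 47*n + 60)).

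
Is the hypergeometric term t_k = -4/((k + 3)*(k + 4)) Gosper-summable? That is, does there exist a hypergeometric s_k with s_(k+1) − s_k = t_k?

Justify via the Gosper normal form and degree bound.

Yes. s_k = -4*k/(3*k + 9).

Ratio r(k) = (k + 3)/(k + 5).
Gosper form: A/B · C(k+1)/C(k) with A=k + 3, B=k + 5, C=1.
Key eq: (k + 3)·f(k+1) = (k + 4)·f(k) + (1).
From deg A=1, deg B=1, deg C=0: d=1.
Coefficient equations give f(k) = k/3.
Get s_k = R·t_k = -4*k/(3*k + 9) with R(k) = B(k−1)f(k)/C(k) = k*(k + 4)/3.
Verify: -4/(k**2 + 7*k + 12) matches t_k.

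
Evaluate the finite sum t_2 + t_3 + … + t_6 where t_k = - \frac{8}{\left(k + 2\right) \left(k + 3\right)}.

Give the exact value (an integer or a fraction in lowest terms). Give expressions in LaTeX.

Step 1: r(k) = (k + 2)/(k + 4).
Take A(k)=k + 2, B(k)=k + 4, C(k)=1.
f must satisfy (k + 2)·f(k+1) − (k + 3)·f(k) = 1.
deg f ≤ 1 (via 1,1,0).
Solving with deg f ≤ 1: f(k) = k/2.
R(k) = B(k−1)·f(k)/C(k) = k*(k + 3)/2; s_k = R·t_k = -4*k/(k + 2).
Δs = -8/(k**2 + 5*k + 6), as required.
Telescoping: Σ = s_(7) − s_(2) = -28/9 − (-2) = -10/9.

Σ = -10/9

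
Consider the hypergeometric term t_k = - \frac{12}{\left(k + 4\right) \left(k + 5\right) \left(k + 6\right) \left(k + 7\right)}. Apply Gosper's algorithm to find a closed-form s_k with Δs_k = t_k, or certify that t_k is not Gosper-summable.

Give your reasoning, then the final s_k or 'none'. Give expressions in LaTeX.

Ratio r(k) = (k + 4)/(k + 8).
Normal form (A,B,C) = (k + 4, k + 8, 1).
Key eq: (k + 4)·f(k+1) = (k + 7)·f(k) + (1).
From deg A=1, deg B=1, deg C=0: d=3.
Solving with deg f ≤ 3: f(k) = k*(k**2 + 15*k + 74)/360.
R(k) = B(k−1)·f(k)/C(k) = k*(k + 7)*(k**2 + 15*k + 74)/360; s_k = R·t_k = k*(-k**2 - 15*k - 74)/(30*(k + 4)*(k + 5)*(k + 6)).
Δs = -12/(k**4 + 22*k**3 + 179*k**2 + 638*k + 840), as required.

s_k = \frac{k \left(- k^{2} - 15 k - 74\right)}{30 \left(k + 4\right) \left(k + 5\right) \left(k + 6\right)}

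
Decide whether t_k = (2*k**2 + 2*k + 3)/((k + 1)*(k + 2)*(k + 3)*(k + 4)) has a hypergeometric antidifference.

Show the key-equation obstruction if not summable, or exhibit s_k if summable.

Yes. s_k = k*(k**2 + 2*k + 3)/(2*(k + 1)*(k + 2)*(k + 3)).

Step 1: r(k) = (k + 1)*(2*k + 2*(k + 1)**2 + 5)/((k + 5)*(2*k**2 + 2*k + 3)).
Gosper form: A/B · C(k+1)/C(k) with A=k + 1, B=k + 5, C=k**2 + k + 3/2.
Need (k + 1)·f(k+1) − (k + 4)·f(k) = k**2 + k + 3/2.
deg f ≤ 3 (via 1,1,2).
Solving with deg f ≤ 3: f(k) = k*(k**2 + 2*k + 3)/4.
Then R = B(k−1)f/C = k*(k + 4)*(k**2 + 2*k + 3)/(2*(2*k**2 + 2*k + 3)), so s_k = R(k)·t_k = k*(k**2 + 2*k + 3)/(2*(k + 1)*(k + 2)*(k + 3)).
Check: Δs_k = (2*k**2 + 2*k + 3)/(k**4 + 10*k**3 + 35*k**2 + 50*k + 24). ✓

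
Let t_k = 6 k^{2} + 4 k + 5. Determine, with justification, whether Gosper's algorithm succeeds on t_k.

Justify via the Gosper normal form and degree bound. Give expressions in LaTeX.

Step 1: r(k) = (6*k**2 + 16*k + 15)/(6*k**2 + 4*k + 5).
So A=1 and B=1, with C=k**2 + 2*k/3 + 5/6.
Set up (1)·f(k+1) − (1)·f(k) − (k**2 + 2*k/3 + 5/6) = 0.
d = 3 from the (0,0,2) case.
Solving with deg f ≤ 3: f(k) = k*(2*k**2 - k + 4)/6.
Certificate R = B(k−1)f/C = k*(2*k**2 - k + 4)/(6*k**2 + 4*k + 5) gives s_k = k*(2*k**2 - k + 4).
Verify: 6*k**2 + 4*k + 5 matches t_k.

Yes. s_k = k \left(2 k^{2} - k + 4\right).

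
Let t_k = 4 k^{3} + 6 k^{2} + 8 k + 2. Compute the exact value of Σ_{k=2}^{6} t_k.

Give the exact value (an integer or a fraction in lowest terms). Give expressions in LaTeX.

Step 1: r(k) = (2*k**3 + 9*k**2 + 16*k + 10)/(2*k**3 + 3*k**2 + 4*k + 1).
Take A(k)=1, B(k)=1, C(k)=k**3 + 3*k**2/2 + 2*k + 1/2.
Set up (1)·f(k+1) − (1)·f(k) − (k**3 + 3*k**2/2 + 2*k + 1/2) = 0.
deg f ≤ 4 (via 0,0,3).
Match coefficients ⇒ f(k) = k*(k**3 + 2*k - 1)/4.
So s_k = (B(k−1)f/C)·t_k = (k*(k**3 + 2*k - 1)/(2*(2*k**3 + 3*k**2 + 4*k + 1)))·t_k = k*(k**3 + 2*k - 1).
Δs = 4*k**3 + 6*k**2 + 8*k + 2, as required.
Evaluate s at k=7 and k=2: 2492 and 22; difference 2470.

Σ = 2470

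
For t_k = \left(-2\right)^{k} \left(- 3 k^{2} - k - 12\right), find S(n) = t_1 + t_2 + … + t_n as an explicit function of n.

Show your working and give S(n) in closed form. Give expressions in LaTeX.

S(n) = - 2 \left(-2\right)^{n} n^{2} - 2 \left(-2\right)^{n} n - 8 \left(-2\right)^{n} + 8

The ratio is 2*(-3*k**2 - 7*k - 16)/(3*k**2 + k + 12).
So A=-2 and B=1, with C=k**2 + k/3 + 4.
f must satisfy (-2)·f(k+1) − (1)·f(k) = k**2 + k/3 + 4.
From deg A=0, deg B=0, deg C=2: d=2.
A polynomial solution: f(k) = -(k**2 - k + 4)/3.
Certificate R = B(k−1)f/C = -(k**2 - k + 4)/(3*k**2 + k + 12) gives s_k = (-2)**k*(k**2 - k + 4).
s_(k+1) − s_k = (-2)**k*(-3*k**2 - k - 12) = t_k.
s_(n+1) = (-2)**(n + 1)*(n**2 + n + 4) and s_(1) = -8, so S(n) = -2*(-2)**n*n**2 - 2*(-2)**n*n - 8*(-2)**n + 8.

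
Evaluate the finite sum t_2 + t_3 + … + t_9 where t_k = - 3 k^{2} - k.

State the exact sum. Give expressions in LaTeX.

Σ = -896

t_(k+1)/t_k = (k + 3*(k + 1)**2 + 1)/(k*(3*k + 1)).
A = 1, B = 1, C = k**2 + k/3.
Set up (1)·f(k+1) − (1)·f(k) − (k**2 + k/3) = 0.
deg f ≤ 3 (via 0,0,2).
Solve for f: f(k) = k**2*(k - 1)/3 (degree 3 ≤ 3).
R(k) = B(k−1)·f(k)/C(k) = k*(k - 1)/(3*k + 1); s_k = R·t_k = k**2*(1 - k).
s_(k+1) − s_k = k*(-3*k - 1) = t_k.
Sum = s_(10) − s_(2); s_(10) = -900, s_(2) = -4 ⇒ -896.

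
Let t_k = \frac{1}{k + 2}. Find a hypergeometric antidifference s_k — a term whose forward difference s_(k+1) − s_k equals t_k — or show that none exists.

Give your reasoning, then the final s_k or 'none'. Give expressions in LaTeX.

t_(k+1)/t_k = (k + 2)/(k + 3).
A = k + 2, B = k + 3, C = 1.
Need (k + 2)·f(k+1) − (k + 2)·f(k) = 1.
From deg A=1, deg B=1, deg C=0: d=0.
Generic f = c0 gives residual -1; -1 = 0 cannot hold, so t_k is not Gosper-summable.

none (Gosper's algorithm certifies no s_k)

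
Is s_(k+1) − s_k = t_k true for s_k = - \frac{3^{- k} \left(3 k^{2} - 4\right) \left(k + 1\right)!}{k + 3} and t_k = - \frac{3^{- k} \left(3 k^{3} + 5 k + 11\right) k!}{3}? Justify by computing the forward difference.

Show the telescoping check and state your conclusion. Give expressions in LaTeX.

Invalid: residual \frac{2 \cdot 3^{- k} \left(3 k^{4} + 9 k^{3} - 4 k^{2} + 26 k + 45\right) k!}{3 \left(k + 3\right) \left(k + 4\right)} ≠ 0.

s_(k+1) = -(3*k**2 + 6*k - 1)*factorial(k + 2)/(3*3**k*(k + 4))
s_(k+1) − s_k = -(3*k**4 + 12*k**3 + 11*k**2 + 43*k + 42)*factorial(k + 1)/(3*3**k*(k + 3)*(k + 4))
(s_(k+1) − s_k) − t_k = 2*(3*k**4 + 9*k**3 - 4*k**2 + 26*k + 45)*factorial(k)/(3*3**k*(k + 3)*(k + 4))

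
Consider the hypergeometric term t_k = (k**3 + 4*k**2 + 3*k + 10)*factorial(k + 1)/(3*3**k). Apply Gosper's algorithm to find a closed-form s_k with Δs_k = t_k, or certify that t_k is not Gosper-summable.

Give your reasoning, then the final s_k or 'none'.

s_k = (k**2 + 3*k - 2)*factorial(k + 1)/3**k

The ratio is (k**4 + 9*k**3 + 28*k**2 + 46*k + 36)/(3*(k**3 + 4*k**2 + 3*k + 10)).
Factor: A=k/3 + 2/3; B=1; C=k**3 + 4*k**2 + 3*k + 10.
Solve (k/3 + 2/3)·f(k+1) − (1)·f(k) = k**3 + 4*k**2 + 3*k + 10.
Degrees (1,0,3) ⇒ d ≤ 2.
Match coefficients ⇒ f(k) = 3*(k**2 + 3*k - 2).
So s_k = (B(k−1)f/C)·t_k = (3*(k**2 + 3*k - 2)/(k**3 + 4*k**2 + 3*k + 10))·t_k = (k**2 + 3*k - 2)*factorial(k + 1)/3**k.
s_(k+1) − s_k = (k**3 + 4*k**2 + 3*k + 10)*factorial(k + 1)/(3*3**k) = t_k.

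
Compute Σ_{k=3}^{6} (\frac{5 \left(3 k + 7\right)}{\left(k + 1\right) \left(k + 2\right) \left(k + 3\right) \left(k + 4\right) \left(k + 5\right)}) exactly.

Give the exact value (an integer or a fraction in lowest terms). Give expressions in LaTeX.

Compute t_(k+1)/t_k: get (k + 1)*(3*k + 10)/((k + 6)*(3*k + 7)).
Factor: A=k + 1; B=k + 6; C=k + 7/3.
Solve (k + 1)·f(k+1) − (k + 5)·f(k) = k + 7/3.
Bound: deg f ≤ 4.
Solving with deg f ≤ 4: f(k) = k*(k + 2)*(k**2 + 8*k + 19)/36.
Certificate R = B(k−1)f/C = k*(k + 2)*(k + 5)*(k**2 + 8*k + 19)/(12*(3*k + 7)) gives s_k = 5*k*(k**2 + 8*k + 19)/(12*(k**3 + 8*k**2 + 19*k + 12)).
Δs = 5*(3*k + 7)/(k**5 + 15*k**4 + 85*k**3 + 225*k**2 + 274*k + 120), as required.
Sum = s_(7) − s_(3); s_(7) = 217/528, s_(3) = 65/168 ⇒ 89/3696.

Σ = 89/3696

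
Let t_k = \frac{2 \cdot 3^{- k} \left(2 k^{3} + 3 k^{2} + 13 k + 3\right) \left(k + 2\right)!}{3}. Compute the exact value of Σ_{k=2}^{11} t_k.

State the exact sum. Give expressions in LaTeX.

Σ = 66011522272/729

r(k) = (2*k**4 + 15*k**3 + 52*k**2 + 96*k + 63)/(3*(2*k**3 + 3*k**2 + 13*k + 3)) after simplifying.
Take A(k)=k/3 + 1, B(k)=1, C(k)=k**3 + 3*k**2/2 + 13*k/2 + 3/2.
f must satisfy (k/3 + 1)·f(k+1) − (1)·f(k) = k**3 + 3*k**2/2 + 13*k/2 + 3/2.
Degrees (1,0,3) ⇒ d ≤ 2.
A polynomial solution: f(k) = 3*k*(2*k - 1)/2.
So s_k = (B(k−1)f/C)·t_k = (3*k*(2*k - 1)/(2*k**3 + 3*k**2 + 13*k + 3))·t_k = 2*k*(2*k - 1)*factorial(k + 2)/3**k.
Verify: 2*(2*k**3 + 3*k**2 + 13*k + 3)*factorial(k + 2)/(3*3**k) matches t_k.
Evaluate s at k=12 and k=2: 66011545600/729 and 32; difference 66011522272/729.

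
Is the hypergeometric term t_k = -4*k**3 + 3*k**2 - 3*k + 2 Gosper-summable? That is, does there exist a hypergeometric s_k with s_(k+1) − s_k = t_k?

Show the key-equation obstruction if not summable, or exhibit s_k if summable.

Yes. s_k = k*(-k**3 + 3*k**2 - 4*k + 4).

t_(k+1)/t_k = (4*k**3 + 9*k**2 + 9*k + 2)/(4*k**3 - 3*k**2 + 3*k - 2).
So A=1 and B=1, with C=k**3 - 3*k**2/4 + 3*k/4 - 1/2.
Key eq: (1)·f(k+1) = (1)·f(k) + (k**3 - 3*k**2/4 + 3*k/4 - 1/2).
Bound: deg f ≤ 4.
A polynomial solution: f(k) = k*(k - 2)*(k**2 - k + 2)/4.
Then R = B(k−1)f/C = k*(k - 2)*(k**2 - k + 2)/(4*k**3 - 3*k**2 + 3*k - 2), so s_k = R(k)·t_k = k*(-k**3 + 3*k**2 - 4*k + 4).
Check: Δs_k = -4*k**3 + 3*k**2 - 3*k + 2. ✓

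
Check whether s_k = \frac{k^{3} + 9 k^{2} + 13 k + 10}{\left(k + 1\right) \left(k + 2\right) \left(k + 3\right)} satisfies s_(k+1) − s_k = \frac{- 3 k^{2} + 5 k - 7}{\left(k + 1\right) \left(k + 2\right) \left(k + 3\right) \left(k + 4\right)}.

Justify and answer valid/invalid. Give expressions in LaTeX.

Valid: the claim telescopes to t_k.

s_(k+1) = (13*k + (k + 1)**3 + 9*(k + 1)**2 + 23)/((k + 2)*(k + 3)*(k + 4))
s_(k+1) − s_k = (-3*k**2 + 5*k - 7)/(k**4 + 10*k**3 + 35*k**2 + 50*k + 24)
(s_(k+1) − s_k) − t_k = 0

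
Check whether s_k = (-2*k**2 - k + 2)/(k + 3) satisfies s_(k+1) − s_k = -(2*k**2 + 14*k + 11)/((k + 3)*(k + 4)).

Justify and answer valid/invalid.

valid (s_(k+1) − s_k reduces to t_k)

s_(k+1) = (-k - 2*(k + 1)**2 + 1)/(k + 4)
s_(k+1) − s_k = (-2*k**2 - 14*k - 11)/(k**2 + 7*k + 12)
(s_(k+1) − s_k) − t_k = 0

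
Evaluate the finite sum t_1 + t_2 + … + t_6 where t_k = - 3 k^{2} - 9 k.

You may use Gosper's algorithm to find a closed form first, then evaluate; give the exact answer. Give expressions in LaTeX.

Σ = -462

Compute t_(k+1)/t_k: get (k**2 + 5*k + 4)/(k*(k + 3)).
Normal form (A,B,C) = (1, 1, k**2 + 3*k).
Set up (1)·f(k+1) − (1)·f(k) − (k**2 + 3*k) = 0.
deg f ≤ 3 (via 0,0,2).
Match coefficients ⇒ f(k) = k*(k - 1)*(k + 4)/3.
So s_k = (B(k−1)f/C)·t_k = ((k - 1)*(k + 4)/(3*(k + 3)))·t_k = k*(-k**2 - 3*k + 4).
Verify: 3*k*(-k - 3) matches t_k.
Telescoping: Σ = s_(7) − s_(1) = -462 − (0) = -462.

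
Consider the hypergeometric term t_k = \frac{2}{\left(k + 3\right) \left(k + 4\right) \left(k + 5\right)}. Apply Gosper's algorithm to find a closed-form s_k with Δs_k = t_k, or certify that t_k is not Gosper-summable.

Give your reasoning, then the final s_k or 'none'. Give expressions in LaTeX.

t_(k+1)/t_k = (k + 3)/(k + 6).
Normal form (A,B,C) = (k + 3, k + 6, 1).
Key eq: (k + 3)·f(k+1) = (k + 5)·f(k) + (1).
d = 2 from the (1,1,0) case.
Coefficient equations give f(k) = k*(k + 7)/24.
R(k) = B(k−1)·f(k)/C(k) = k*(k + 5)*(k + 7)/24; s_k = R·t_k = k*(k + 7)/(12*(k + 3)*(k + 4)).
Verify: 2/(k**3 + 12*k**2 + 47*k + 60) matches t_k.

s_k = \frac{k \left(k + 7\right)}{12 \left(k + 3\right) \left(k + 4\right)}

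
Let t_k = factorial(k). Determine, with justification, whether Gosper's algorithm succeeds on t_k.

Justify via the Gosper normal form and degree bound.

No. Not Gosper-summable.

Compute t_(k+1)/t_k: get k + 1.
Factor: A=k + 1; B=1; C=1.
Key eq: (k + 1)·f(k+1) = (1)·f(k) + (1).
Degrees (1,0,0) ⇒ d ≤ -1.
d = -1 < 0 ⇒ no nonzero polynomial f; not summable.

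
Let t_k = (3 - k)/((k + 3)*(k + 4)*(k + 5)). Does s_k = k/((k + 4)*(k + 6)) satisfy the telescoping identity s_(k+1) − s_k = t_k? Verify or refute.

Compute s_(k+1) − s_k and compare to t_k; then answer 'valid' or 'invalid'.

Invalid: residual 6*(k**2 + 4*k - 9)/(k**5 + 25*k**4 + 245*k**3 + 1175*k**2 + 2754*k + 2520) ≠ 0.

s_(k+1) = (k + 1)/((k + 5)*(k + 7))
s_(k+1) − s_k = (-k**2 - k + 24)/(k**4 + 22*k**3 + 179*k**2 + 638*k + 840)
(s_(k+1) − s_k) − t_k = 6*(k**2 + 4*k - 9)/(k**5 + 25*k**4 + 245*k**3 + 1175*k**2 + 2754*k + 2520)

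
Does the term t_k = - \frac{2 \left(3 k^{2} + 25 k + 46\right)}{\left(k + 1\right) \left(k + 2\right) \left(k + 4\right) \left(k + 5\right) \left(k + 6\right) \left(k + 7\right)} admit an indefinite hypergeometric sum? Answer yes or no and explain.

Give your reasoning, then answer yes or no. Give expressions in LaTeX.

Compute t_(k+1)/t_k: get (k + 1)*(k + 4)*(25*k + 3*(k + 1)**2 + 71)/((k + 3)*(k + 8)*(3*k**2 + 25*k + 46)).
Normal form (A,B,C) = (k + 1, k + 8, k**3 + 34*k**2/3 + 121*k/3 + 46).
Set up (k + 1)·f(k+1) − (k + 7)·f(k) − (k**3 + 34*k**2/3 + 121*k/3 + 46) = 0.
deg f ≤ 6 (via 1,1,3).
Solving with deg f ≤ 6: f(k) = k*(k + 2)*(k + 3)*(k + 5)*(k**2 + 11*k + 34)/72.
Get s_k = R·t_k = k*(-k**2 - 11*k - 34)/(12*(k**3 + 11*k**2 + 34*k + 24)) with R(k) = B(k−1)f(k)/C(k) = k*(k + 2)*(k + 5)*(k + 7)*(k**2 + 11*k + 34)/(24*(3*k**2 + 25*k + 46)).
s_(k+1) − s_k = 2*(-3*k**2 - 25*k - 46)/(k**6 + 25*k**5 + 247*k**4 + 1219*k**3 + 3112*k**2 + 3796*k + 1680) = t_k.

Yes. s_k = \frac{k \left(- k^{2} - 11 k - 34\right)}{12 \left(k^{3} + 11 k^{2} + 34 k + 24\right)}.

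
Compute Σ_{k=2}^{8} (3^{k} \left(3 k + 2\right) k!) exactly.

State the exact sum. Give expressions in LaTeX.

Σ = 7142567022

Step 1: r(k) = 3*(k + 1)*(3*k + 5)/(3*k + 2).
So A=3*k + 3 and B=1, with C=k + 2/3.
Key eq: (3*k + 3)·f(k+1) = (1)·f(k) + (k + 2/3).
Degrees (1,0,1) ⇒ d ≤ 0.
A polynomial solution: f(k) = 1/3.
So s_k = (B(k−1)f/C)·t_k = (1/(3*k + 2))·t_k = 3**k*factorial(k).
Verify: 3**k*(3*k + 2)*factorial(k) matches t_k.
Σ_(k=2)^(8) t_k = s_(9) − s_(2) = 7142567040 − (18) = 7142567022.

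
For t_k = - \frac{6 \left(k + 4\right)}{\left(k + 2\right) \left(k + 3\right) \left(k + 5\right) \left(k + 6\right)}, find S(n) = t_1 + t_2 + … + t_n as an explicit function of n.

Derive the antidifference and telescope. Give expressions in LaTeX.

S(n) = \frac{n \left(- n - 9\right)}{6 \left(n^{2} + 9 n + 18\right)}

t_(k+1)/t_k = (k + 2)*(k + 5)**2/((k + 4)**2*(k + 7)).
Factor: A=k + 2; B=k + 7; C=k**2 + 8*k + 16.
Solve (k + 2)·f(k+1) − (k + 6)·f(k) = k**2 + 8*k + 16.
Degrees (1,1,2) ⇒ d ≤ 4.
Solving with deg f ≤ 4: f(k) = k*(k + 3)*(k + 4)*(k + 7)/20.
Get s_k = R·t_k = 3*k*(-k - 7)/(10*(k**2 + 7*k + 10)) with R(k) = B(k−1)f(k)/C(k) = k*(k + 3)*(k + 6)*(k + 7)/(20*(k + 4)).
s_(k+1) − s_k = 6*(-k - 4)/(k**4 + 16*k**3 + 91*k**2 + 216*k + 180) = t_k.
Σ_(k=1)^n t_k = s_(n+1) − s_(1) = (3*(-n**2 - 9*n - 8)/(10*(n**2 + 9*n + 18))) − (-2/15), i.e. n*(-n - 9)/(6*(n**2 + 9*n + 18)).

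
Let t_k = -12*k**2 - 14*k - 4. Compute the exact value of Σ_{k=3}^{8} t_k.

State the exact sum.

r(k) = (6*k**2 + 19*k + 15)/(6*k**2 + 7*k + 2) after simplifying.
So A=1 and B=1, with C=k**2 + 7*k/6 + 1/3.
f must satisfy (1)·f(k+1) − (1)·f(k) = k**2 + 7*k/6 + 1/3.
deg f ≤ 3 (via 0,0,2).
Coefficient equations give f(k) = k*(4*k**2 + k - 1)/12.
Get s_k = R·t_k = k*(-4*k**2 - k + 1) with R(k) = B(k−1)f(k)/C(k) = k*(4*k**2 + k - 1)/(2*(2*k + 1)*(3*k + 2)).
s_(k+1) − s_k = -12*k**2 - 14*k - 4 = t_k.
Evaluate s at k=9 and k=3: -2988 and -114; difference -2874.

Σ = -2874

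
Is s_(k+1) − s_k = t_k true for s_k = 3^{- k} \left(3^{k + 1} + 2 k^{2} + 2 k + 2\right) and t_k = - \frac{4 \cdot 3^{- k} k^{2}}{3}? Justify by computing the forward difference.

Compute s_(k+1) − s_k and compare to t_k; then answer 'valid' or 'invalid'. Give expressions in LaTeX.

valid (s_(k+1) − s_k reduces to t_k)

s_(k+1) = (9*3**k + 2*k**2 + 6*k + 6)/(3*3**k)
s_(k+1) − s_k = -4*k**2/(3*3**k)
(s_(k+1) − s_k) − t_k = 0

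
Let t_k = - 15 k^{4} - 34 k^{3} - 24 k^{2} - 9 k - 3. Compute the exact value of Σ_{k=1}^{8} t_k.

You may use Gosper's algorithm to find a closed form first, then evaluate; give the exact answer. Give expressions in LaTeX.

Σ = -180888

r(k) = (15*k**4 + 94*k**3 + 216*k**2 + 219*k + 85)/(15*k**4 + 34*k**3 + 24*k**2 + 9*k + 3) after simplifying.
Gosper form: A/B · C(k+1)/C(k) with A=1, B=1, C=k**4 + 34*k**3/15 + 8*k**2/5 + 3*k/5 + 1/5.
Need (1)·f(k+1) − (1)·f(k) = k**4 + 34*k**3/15 + 8*k**2/5 + 3*k/5 + 1/5.
Bound: deg f ≤ 5.
Solving with deg f ≤ 5: f(k) = k*(3*k**4 + k**3 - 4*k**2 + k + 2)/15.
Certificate R = B(k−1)f/C = k*(3*k**4 + k**3 - 4*k**2 + k + 2)/(15*k**4 + 34*k**3 + 24*k**2 + 9*k + 3) gives s_k = k*(-3*k**4 - k**3 + 4*k**2 - k - 2).
s_(k+1) − s_k = -15*k**4 - 34*k**3 - 24*k**2 - 9*k - 3 = t_k.
Telescoping: Σ = s_(9) − s_(1) = -180891 − (-3) = -180888.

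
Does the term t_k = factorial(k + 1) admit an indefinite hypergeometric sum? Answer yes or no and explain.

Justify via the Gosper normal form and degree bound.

No; the degree bound rules out any f.

Ratio r(k) = k + 2.
Factor: A=k + 2; B=1; C=1.
Set up (k + 2)·f(k+1) − (1)·f(k) − (1) = 0.
Degrees (1,0,0) ⇒ d ≤ -1.
d = -1 < 0 ⇒ no nonzero polynomial f; not summable.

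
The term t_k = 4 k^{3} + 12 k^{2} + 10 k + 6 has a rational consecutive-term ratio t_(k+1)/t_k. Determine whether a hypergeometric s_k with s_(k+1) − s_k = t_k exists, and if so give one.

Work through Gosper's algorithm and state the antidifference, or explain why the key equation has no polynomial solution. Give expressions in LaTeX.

Compute t_(k+1)/t_k: get (2*k**3 + 12*k**2 + 23*k + 16)/(2*k**3 + 6*k**2 + 5*k + 3).
A = 1, B = 1, C = k**3 + 3*k**2 + 5*k/2 + 3/2.
Key eq: (1)·f(k+1) = (1)·f(k) + (k**3 + 3*k**2 + 5*k/2 + 3/2).
deg f ≤ 4 (via 0,0,3).
Match coefficients ⇒ f(k) = k*(k**3 + 2*k**2 + 3)/4.
So s_k = (B(k−1)f/C)·t_k = (k*(k**3 + 2*k**2 + 3)/(2*(2*k**3 + 6*k**2 + 5*k + 3)))·t_k = k*(k**3 + 2*k**2 + 3).
Δs = 4*k**3 + 12*k**2 + 10*k + 6, as required.

s_k = k \left(k^{3} + 2 k^{2} + 3\right)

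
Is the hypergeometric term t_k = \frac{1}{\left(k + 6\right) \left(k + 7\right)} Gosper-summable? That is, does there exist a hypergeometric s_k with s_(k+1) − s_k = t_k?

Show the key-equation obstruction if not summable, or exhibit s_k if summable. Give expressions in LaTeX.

Yes. s_k = \frac{k}{6 \left(k + 6\right)}.

Compute t_(k+1)/t_k: get (k + 6)/(k + 8).
Factor: A=k + 6; B=k + 8; C=1.
Need (k + 6)·f(k+1) − (k + 7)·f(k) = 1.
deg f ≤ 1 (via 1,1,0).
Coefficient equations give f(k) = k/6.
Then R = B(k−1)f/C = k*(k + 7)/6, so s_k = R(k)·t_k = k/(6*(k + 6)).
Verify: 1/(k**2 + 13*k + 42) matches t_k.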